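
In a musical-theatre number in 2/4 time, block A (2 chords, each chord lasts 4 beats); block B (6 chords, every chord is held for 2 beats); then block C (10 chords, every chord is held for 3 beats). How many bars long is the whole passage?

A: 2 × 4 = 8 beats = 4 bars.
B: 6 × 2 = 12 beats = 6 bars.
C: 10 × 3 = 30 beats = 15 bars.
Total: 4 + 6 + 15 = 25 bars.

25 bars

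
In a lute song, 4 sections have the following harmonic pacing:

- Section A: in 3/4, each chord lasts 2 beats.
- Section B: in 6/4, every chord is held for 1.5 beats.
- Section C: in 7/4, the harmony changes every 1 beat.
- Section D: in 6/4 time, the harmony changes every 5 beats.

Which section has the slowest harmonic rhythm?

A: 3 beats/bar ÷ 2 beats/chord = 1.5 chords/bar.
B: 6 beats/bar ÷ 1.5 beats/chord = 4 chords/bar.
C: 7 beats/bar ÷ 1 beat/chord = 7 chords/bar.
D: 6 beats/bar ÷ 5 beats/chord = 1.2 chords/bar.
Slowest is D at 1.2 chords/bar.

Section D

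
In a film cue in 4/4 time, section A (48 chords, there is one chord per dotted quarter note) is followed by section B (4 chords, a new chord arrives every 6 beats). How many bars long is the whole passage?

A: 48 × 1.5 = 72 beats = 18 bars.
B: 4 × 6 = 24 beats = 6 bars.
Total: 18 + 6 = 24 bars.

24 bars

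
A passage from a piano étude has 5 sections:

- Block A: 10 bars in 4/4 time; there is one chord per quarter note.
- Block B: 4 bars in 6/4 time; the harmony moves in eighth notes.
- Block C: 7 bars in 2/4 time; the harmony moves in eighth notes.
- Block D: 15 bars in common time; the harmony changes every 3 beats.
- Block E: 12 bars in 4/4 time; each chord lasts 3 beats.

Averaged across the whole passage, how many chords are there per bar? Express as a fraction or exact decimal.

A: 10 × 4 = 40 beats ÷ 1 = 40 chords.
B: 4 × 6 = 24 beats ÷ 0.5 = 48 chords.
C: 7 × 2 = 14 beats ÷ 0.5 = 28 chords.
D: 15 × 4 = 60 beats ÷ 3 = 20 chords.
E: 12 × 4 = 48 beats ÷ 3 = 16 chords.
Overall: 152 chords over 48 bars → 152/48 = 19/6 chords per bar.

19/6 chords per bar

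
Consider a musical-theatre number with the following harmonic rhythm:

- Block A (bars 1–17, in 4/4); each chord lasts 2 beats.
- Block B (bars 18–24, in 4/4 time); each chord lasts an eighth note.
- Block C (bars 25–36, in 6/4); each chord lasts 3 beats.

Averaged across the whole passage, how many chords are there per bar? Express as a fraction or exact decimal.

A: 17 × 4 = 68 beats ÷ 2 = 34 chords.
B: 7 × 4 = 28 beats ÷ 0.5 = 56 chords.
C: 12 × 6 = 72 beats ÷ 3 = 24 chords.
Overall: 114 chords over 36 bars → 114/36 = 19/6 chords per bar.

19/6 chords per bar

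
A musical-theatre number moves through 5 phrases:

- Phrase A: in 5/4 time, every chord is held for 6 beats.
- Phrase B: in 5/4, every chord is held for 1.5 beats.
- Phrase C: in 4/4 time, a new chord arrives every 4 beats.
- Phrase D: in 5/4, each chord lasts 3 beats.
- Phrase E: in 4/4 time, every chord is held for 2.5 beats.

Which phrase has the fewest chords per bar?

A: 5/6 = 5/6 chords/bar.
B: 5/1.5 = 10/3 chords/bar.
C: 4/4 = 1 chord/bar.
D: 5/3 = 5/3 chords/bar.
E: 4/2.5 = 1.6 chords/bar.
Slowest is A at 5/6 chords/bar.

Phrase A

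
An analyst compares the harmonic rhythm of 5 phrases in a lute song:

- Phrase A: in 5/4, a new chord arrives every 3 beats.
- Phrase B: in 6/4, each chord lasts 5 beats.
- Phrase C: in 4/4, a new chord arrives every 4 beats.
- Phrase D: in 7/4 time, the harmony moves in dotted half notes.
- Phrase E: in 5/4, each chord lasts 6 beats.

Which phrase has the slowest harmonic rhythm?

A: each chord is 3 beats in 5/4, so 5/3 per bar.
B: each chord is 5 beats in 6/4, so 1.2 per bar.
C: each chord is 4 beats in 4/4, so 1 per bar.
D: each chord is 3 beats in 7/4, so 7/3 per bar.
E: each chord is 6 beats in 5/4, so 5/6 per bar.
Slowest is E at 5/6 chords/bar.

Phrase E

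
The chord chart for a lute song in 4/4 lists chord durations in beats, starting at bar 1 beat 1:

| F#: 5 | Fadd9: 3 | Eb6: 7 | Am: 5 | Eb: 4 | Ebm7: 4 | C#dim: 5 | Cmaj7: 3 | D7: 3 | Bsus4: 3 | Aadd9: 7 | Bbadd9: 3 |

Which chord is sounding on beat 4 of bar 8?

Beat 4 of bar 8 is beat (8−1)×4 + 4 = 32 overall.
Running totals: F# ends at 5, Fadd9 ends at 8, Eb6 ends at 15, Am ends at 20, Eb ends at 24, Ebm7 ends at 28, C#dim ends at 33.
Beat 32 falls within C#dim.

C#dim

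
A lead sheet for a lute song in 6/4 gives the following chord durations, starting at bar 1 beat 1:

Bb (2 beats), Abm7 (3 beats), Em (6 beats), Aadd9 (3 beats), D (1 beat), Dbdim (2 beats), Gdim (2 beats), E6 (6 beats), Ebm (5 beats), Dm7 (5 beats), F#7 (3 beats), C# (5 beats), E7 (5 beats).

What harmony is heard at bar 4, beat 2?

E6

Beat 2 of bar 4 is beat (4−1)×6 + 2 = 20 overall.
Running totals: Bb ends at 2, Abm7 ends at 5, Em ends at 11, Aadd9 ends at 14, D ends at 15, Dbdim ends at 17, Gdim ends at 19, E6 ends at 25.
Beat 20 falls within E6.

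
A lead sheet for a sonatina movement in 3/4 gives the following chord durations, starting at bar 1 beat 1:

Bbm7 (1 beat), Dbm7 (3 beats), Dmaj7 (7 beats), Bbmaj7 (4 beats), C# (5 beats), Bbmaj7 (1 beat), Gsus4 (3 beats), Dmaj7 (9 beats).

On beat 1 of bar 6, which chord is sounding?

C#

Beat 1 of bar 6 is beat (6−1)×3 + 1 = 16 overall.
Running totals: Bbm7 ends at 1, Dbm7 ends at 4, Dmaj7 ends at 11, Bbmaj7 ends at 15, C# ends at 20.
Beat 16 falls within C#.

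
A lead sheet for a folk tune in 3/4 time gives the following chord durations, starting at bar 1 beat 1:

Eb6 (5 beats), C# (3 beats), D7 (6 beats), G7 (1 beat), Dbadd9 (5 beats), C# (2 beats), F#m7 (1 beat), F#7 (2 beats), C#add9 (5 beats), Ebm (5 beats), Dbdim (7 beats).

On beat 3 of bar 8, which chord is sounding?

Beat 3 of bar 8 is beat (8−1)×3 + 3 = 24 overall.
Running totals: Eb6 ends at 5, C# ends at 8, D7 ends at 14, G7 ends at 15, Dbadd9 ends at 20, C# ends at 22, F#m7 ends at 23, F#7 ends at 25.
Beat 24 falls within F#7.

F#7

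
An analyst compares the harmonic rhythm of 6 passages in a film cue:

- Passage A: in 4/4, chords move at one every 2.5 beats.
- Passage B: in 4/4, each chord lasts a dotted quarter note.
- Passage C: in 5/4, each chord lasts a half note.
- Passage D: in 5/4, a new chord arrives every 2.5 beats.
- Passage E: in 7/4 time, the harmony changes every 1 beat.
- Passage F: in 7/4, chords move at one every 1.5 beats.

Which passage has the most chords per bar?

Passage E

A: 4 beats/bar ÷ 2.5 beats/chord = 1.6 chords/bar.
B: 4 beats/bar ÷ 1.5 beats/chord = 8/3 chords/bar.
C: 5 beats/bar ÷ 2 beats/chord = 2.5 chords/bar.
D: 5 beats/bar ÷ 2.5 beats/chord = 2 chords/bar.
E: 7 beats/bar ÷ 1 beat/chord = 7 chords/bar.
F: 7 beats/bar ÷ 1.5 beats/chord = 14/3 chords/bar.
Fastest is E at 7 chords/bar.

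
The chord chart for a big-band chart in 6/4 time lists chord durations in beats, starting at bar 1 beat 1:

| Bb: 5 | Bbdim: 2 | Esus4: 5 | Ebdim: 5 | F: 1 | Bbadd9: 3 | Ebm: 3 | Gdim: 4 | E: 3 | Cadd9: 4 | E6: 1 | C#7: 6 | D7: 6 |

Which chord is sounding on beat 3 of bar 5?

Gdim

Beat 3 of bar 5 is beat (5−1)×6 + 3 = 27 overall.
Running totals: Bb ends at 5, Bbdim ends at 7, Esus4 ends at 12, Ebdim ends at 17, F ends at 18, Bbadd9 ends at 21, Ebm ends at 24, Gdim ends at 28.
Beat 27 falls within Gdim.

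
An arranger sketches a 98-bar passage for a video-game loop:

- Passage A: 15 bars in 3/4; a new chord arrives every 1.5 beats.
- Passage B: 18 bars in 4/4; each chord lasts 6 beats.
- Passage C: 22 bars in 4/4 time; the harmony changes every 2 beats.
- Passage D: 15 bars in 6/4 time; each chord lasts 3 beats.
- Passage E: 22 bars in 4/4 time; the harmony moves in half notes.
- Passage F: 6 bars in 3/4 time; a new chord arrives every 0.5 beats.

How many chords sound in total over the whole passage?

196 chords

A: 15·3 = 45 beats, 45/1.5 = 30 chords.
B: 18·4 = 72 beats, 72/6 = 12 chords.
C: 22·4 = 88 beats, 88/2 = 44 chords.
D: 15·6 = 90 beats, 90/3 = 30 chords.
E: 22·4 = 88 beats, 88/2 = 44 chords.
F: 6·3 = 18 beats, 18/0.5 = 36 chords.
Total: 30 + 12 + 44 + 30 + 44 + 36 = 196.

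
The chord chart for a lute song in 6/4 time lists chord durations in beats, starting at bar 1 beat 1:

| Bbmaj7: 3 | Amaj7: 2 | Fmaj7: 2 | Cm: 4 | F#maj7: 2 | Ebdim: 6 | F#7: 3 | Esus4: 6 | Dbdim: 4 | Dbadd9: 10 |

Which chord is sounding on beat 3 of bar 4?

Beat 3 of bar 4 is beat (4−1)×6 + 3 = 21 overall.
Running totals: Bbmaj7 ends at 3, Amaj7 ends at 5, Fmaj7 ends at 7, Cm ends at 11, F#maj7 ends at 13, Ebdim ends at 19, F#7 ends at 22.
Beat 21 falls within F#7.

F#7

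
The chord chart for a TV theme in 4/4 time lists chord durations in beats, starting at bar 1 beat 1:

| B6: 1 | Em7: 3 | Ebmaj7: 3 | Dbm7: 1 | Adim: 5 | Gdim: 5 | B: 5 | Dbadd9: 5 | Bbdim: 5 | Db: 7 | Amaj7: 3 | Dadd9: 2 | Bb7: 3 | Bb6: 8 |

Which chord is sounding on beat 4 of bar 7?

Dbadd9

Beat 4 of bar 7 is beat (7−1)×4 + 4 = 28 overall.
Running totals: B6 ends at 1, Em7 ends at 4, Ebmaj7 ends at 7, Dbm7 ends at 8, Adim ends at 13, Gdim ends at 18, B ends at 23, Dbadd9 ends at 28.
Beat 28 falls within Dbadd9.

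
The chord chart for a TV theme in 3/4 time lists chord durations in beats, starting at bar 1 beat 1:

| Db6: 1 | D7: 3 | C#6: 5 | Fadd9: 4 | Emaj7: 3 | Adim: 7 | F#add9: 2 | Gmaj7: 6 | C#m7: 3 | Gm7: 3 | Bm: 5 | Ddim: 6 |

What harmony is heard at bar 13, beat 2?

Beat 2 of bar 13 is beat (13−1)×3 + 2 = 38 overall.
Running totals: Db6 ends at 1, D7 ends at 4, C#6 ends at 9, Fadd9 ends at 13, Emaj7 ends at 16, Adim ends at 23, F#add9 ends at 25, Gmaj7 ends at 31, C#m7 ends at 34, Gm7 ends at 37, Bm ends at 42.
Beat 38 falls within Bm.

Bm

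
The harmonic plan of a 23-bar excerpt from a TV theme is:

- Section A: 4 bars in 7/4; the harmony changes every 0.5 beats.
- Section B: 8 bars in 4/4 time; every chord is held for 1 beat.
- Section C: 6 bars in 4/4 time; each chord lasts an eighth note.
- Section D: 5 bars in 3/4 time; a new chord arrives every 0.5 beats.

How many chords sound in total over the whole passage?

166 chords

A: 4 bars × 7 beats = 28 beats; 0.5 beats/chord → 56 chords.
B: 8 bars × 4 beats = 32 beats; 1 beat/chord → 32 chords.
C: 6 bars × 4 beats = 24 beats; 0.5 beats/chord → 48 chords.
D: 5 bars × 3 beats = 15 beats; 0.5 beats/chord → 30 chords.
Total: 56 + 32 + 48 + 30 = 166.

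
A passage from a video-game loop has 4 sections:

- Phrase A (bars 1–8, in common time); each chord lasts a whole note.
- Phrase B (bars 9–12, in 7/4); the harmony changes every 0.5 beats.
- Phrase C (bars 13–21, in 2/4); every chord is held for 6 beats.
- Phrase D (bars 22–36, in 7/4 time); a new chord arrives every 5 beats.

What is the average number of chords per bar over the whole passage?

A: 8 bars of 4 beats is 32 beats; at 4 beats each that's 8 chords.
B: 4 bars of 7 beats is 28 beats; at 0.5 beats each that's 56 chords.
C: 9 bars of 2 beats is 18 beats; at 6 beats each that's 3 chords.
D: 15 bars of 7 beats is 105 beats; at 5 beats each that's 21 chords.
Overall: 88 chords over 36 bars → 88/36 = 22/9 chords per bar.

22/9 chords per bar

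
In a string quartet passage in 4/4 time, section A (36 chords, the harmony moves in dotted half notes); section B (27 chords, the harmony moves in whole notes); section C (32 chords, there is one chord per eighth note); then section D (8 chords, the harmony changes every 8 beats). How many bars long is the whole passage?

74 bars

A: 36 × 3 = 108 beats = 27 bars.
B: 27 × 4 = 108 beats = 27 bars.
C: 32 × 0.5 = 16 beats = 4 bars.
D: 8 × 8 = 64 beats = 16 bars.
Total: 27 + 27 + 4 + 16 = 74 bars.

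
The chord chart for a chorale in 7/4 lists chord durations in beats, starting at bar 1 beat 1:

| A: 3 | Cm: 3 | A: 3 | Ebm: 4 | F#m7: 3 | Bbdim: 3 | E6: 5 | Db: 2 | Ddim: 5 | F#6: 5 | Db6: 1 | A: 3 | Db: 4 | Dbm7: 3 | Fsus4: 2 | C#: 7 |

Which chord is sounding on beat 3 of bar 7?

Beat 3 of bar 7 is beat (7−1)×7 + 3 = 45 overall.
Running totals: A ends at 3, Cm ends at 6, A ends at 9, Ebm ends at 13, F#m7 ends at 16, Bbdim ends at 19, E6 ends at 24, Db ends at 26, Ddim ends at 31, F#6 ends at 36, Db6 ends at 37, A ends at 40, Db ends at 44, Dbm7 ends at 47.
Beat 45 falls within Dbm7.

Dbm7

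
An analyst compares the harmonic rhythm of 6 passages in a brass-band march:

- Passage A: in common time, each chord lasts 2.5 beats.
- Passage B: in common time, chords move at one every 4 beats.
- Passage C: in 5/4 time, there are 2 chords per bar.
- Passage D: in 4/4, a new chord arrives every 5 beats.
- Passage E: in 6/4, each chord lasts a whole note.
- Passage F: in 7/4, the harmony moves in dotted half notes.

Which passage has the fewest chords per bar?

A: 4 beats/bar ÷ 2.5 beats/chord = 1.6 chords/bar.
B: 4 beats/bar ÷ 4 beats/chord = 1 chord/bar.
C: 5 beats/bar ÷ 2.5 beats/chord = 2 chords/bar.
D: 4 beats/bar ÷ 5 beats/chord = 0.8 chords/bar.
E: 6 beats/bar ÷ 4 beats/chord = 1.5 chords/bar.
F: 7 beats/bar ÷ 3 beats/chord = 7/3 chords/bar.
Slowest is D at 0.8 chords/bar.

Passage D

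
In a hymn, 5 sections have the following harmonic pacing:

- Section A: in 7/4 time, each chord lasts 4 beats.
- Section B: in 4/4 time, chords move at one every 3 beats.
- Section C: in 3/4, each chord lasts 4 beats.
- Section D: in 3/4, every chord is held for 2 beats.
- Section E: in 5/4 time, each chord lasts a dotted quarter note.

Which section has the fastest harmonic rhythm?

Section E

A: each chord is 4 beats in 7/4, so 1.75 per bar.
B: each chord is 3 beats in 4/4, so 4/3 per bar.
C: each chord is 4 beats in 3/4, so 0.75 per bar.
D: each chord is 2 beats in 3/4, so 1.5 per bar.
E: each chord is 1.5 beats in 5/4, so 10/3 per bar.
Fastest is E at 10/3 chords/bar.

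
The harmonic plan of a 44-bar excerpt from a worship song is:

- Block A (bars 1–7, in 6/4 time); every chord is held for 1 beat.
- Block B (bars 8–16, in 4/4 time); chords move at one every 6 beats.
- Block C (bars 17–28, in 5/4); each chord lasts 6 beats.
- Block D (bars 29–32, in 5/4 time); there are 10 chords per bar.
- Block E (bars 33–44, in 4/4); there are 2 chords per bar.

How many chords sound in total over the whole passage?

122 chords

A has 42 beats and chords last 1 each, so 42 chords.
B has 36 beats and chords last 6 each, so 6 chords.
C has 60 beats and chords last 6 each, so 10 chords.
D has 20 beats and chords last 0.5 each, so 40 chords.
E has 48 beats and chords last 2 each, so 24 chords.
Total: 42 + 6 + 10 + 40 + 24 = 122.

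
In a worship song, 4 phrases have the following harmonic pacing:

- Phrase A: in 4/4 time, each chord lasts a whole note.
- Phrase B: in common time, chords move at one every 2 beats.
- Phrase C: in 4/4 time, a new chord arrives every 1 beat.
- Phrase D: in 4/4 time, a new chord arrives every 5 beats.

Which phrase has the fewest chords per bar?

Phrase D

A: 4 beats/bar ÷ 4 beats/chord = 1 chord/bar.
B: 4 beats/bar ÷ 2 beats/chord = 2 chords/bar.
C: 4 beats/bar ÷ 1 beat/chord = 4 chords/bar.
D: 4 beats/bar ÷ 5 beats/chord = 0.8 chords/bar.
Slowest is D at 0.8 chords/bar.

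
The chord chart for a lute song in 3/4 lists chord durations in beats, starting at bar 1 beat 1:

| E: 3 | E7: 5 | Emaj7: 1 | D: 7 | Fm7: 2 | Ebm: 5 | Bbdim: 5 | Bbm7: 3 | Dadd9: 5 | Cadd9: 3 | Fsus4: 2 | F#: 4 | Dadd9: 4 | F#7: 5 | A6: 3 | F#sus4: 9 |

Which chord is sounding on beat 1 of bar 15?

F#

Beat 1 of bar 15 is beat (15−1)×3 + 1 = 43 overall.
Running totals: E ends at 3, E7 ends at 8, Emaj7 ends at 9, D ends at 16, Fm7 ends at 18, Ebm ends at 23, Bbdim ends at 28, Bbm7 ends at 31, Dadd9 ends at 36, Cadd9 ends at 39, Fsus4 ends at 41, F# ends at 45.
Beat 43 falls within F#.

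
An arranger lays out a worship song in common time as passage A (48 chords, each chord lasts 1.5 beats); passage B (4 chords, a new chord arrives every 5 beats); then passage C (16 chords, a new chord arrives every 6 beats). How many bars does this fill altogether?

A: 48 × 1.5 = 72 beats = 18 bars.
B: 4 × 5 = 20 beats = 5 bars.
C: 16 × 6 = 96 beats = 24 bars.
Total: 18 + 5 + 24 = 47 bars.

47 bars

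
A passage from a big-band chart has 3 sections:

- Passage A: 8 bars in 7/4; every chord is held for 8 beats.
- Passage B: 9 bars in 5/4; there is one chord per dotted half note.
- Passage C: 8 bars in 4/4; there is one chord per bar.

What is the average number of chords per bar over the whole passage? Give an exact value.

A: 8 bars of 7 beats is 56 beats; at 8 beats each that's 7 chords.
B: 9 bars of 5 beats is 45 beats; at 3 beats each that's 15 chords.
C: 8 bars of 4 beats is 32 beats; at 4 beats each that's 8 chords.
Overall: 30 chords over 25 bars → 30/25 = 1.2 chords per bar.

1.2 chords per bar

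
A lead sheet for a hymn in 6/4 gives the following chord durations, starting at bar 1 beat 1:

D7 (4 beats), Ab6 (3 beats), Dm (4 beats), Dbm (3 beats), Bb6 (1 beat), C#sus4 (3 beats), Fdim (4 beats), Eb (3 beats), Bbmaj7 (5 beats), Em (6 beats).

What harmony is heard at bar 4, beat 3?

Fdim

Beat 3 of bar 4 is beat (4−1)×6 + 3 = 21 overall.
Running totals: D7 ends at 4, Ab6 ends at 7, Dm ends at 11, Dbm ends at 14, Bb6 ends at 15, C#sus4 ends at 18, Fdim ends at 22.
Beat 21 falls within Fdim.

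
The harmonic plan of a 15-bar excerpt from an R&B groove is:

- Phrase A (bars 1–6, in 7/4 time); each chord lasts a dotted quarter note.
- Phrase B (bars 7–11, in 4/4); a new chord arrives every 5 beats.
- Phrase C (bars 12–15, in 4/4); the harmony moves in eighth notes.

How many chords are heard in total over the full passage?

A: 6·7 = 42 beats, 42/1.5 = 28 chords.
B: 5·4 = 20 beats, 20/5 = 4 chords.
C: 4·4 = 16 beats, 16/0.5 = 32 chords.
Total: 28 + 4 + 32 = 64.

64 chords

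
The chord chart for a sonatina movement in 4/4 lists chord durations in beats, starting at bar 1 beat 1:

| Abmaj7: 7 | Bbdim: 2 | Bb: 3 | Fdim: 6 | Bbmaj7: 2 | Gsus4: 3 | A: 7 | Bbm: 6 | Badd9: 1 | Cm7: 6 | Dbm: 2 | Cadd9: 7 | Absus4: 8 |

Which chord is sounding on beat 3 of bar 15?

Absus4

Beat 3 of bar 15 is beat (15−1)×4 + 3 = 59 overall.
Running totals: Abmaj7 ends at 7, Bbdim ends at 9, Bb ends at 12, Fdim ends at 18, Bbmaj7 ends at 20, Gsus4 ends at 23, A ends at 30, Bbm ends at 36, Badd9 ends at 37, Cm7 ends at 43, Dbm ends at 45, Cadd9 ends at 52, Absus4 ends at 60.
Beat 59 falls within Absus4.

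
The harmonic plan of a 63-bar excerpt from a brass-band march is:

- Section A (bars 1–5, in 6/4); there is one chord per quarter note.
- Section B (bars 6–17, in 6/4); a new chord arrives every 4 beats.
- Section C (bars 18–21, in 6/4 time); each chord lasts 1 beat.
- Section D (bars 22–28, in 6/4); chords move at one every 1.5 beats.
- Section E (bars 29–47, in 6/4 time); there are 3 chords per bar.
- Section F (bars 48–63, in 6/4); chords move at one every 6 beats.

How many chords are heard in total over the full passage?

A has 30 beats and chords last 1 each, so 30 chords.
B has 72 beats and chords last 4 each, so 18 chords.
C has 24 beats and chords last 1 each, so 24 chords.
D has 42 beats and chords last 1.5 each, so 28 chords.
E has 114 beats and chords last 2 each, so 57 chords.
F has 96 beats and chords last 6 each, so 16 chords.
Total: 30 + 18 + 24 + 28 + 57 + 16 = 173.

173 chords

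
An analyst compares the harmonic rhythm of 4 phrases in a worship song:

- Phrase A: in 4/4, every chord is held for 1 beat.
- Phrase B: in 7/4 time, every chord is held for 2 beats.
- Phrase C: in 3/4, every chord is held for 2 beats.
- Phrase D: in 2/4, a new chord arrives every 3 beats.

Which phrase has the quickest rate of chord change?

Phrase A

A: 4 beats/bar ÷ 1 beat/chord = 4 chords/bar.
B: 7 beats/bar ÷ 2 beats/chord = 3.5 chords/bar.
C: 3 beats/bar ÷ 2 beats/chord = 1.5 chords/bar.
D: 2 beats/bar ÷ 3 beats/chord = 2/3 chords/bar.
Fastest is A at 4 chords/bar.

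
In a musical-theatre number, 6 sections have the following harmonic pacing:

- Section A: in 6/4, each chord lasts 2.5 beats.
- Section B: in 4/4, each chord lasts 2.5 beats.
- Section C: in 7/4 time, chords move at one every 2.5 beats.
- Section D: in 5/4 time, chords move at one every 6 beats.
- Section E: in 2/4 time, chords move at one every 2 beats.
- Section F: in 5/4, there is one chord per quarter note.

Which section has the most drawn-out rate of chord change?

Section D

A: 6 beats/bar ÷ 2.5 beats/chord = 2.4 chords/bar.
B: 4 beats/bar ÷ 2.5 beats/chord = 1.6 chords/bar.
C: 7 beats/bar ÷ 2.5 beats/chord = 2.8 chords/bar.
D: 5 beats/bar ÷ 6 beats/chord = 5/6 chords/bar.
E: 2 beats/bar ÷ 2 beats/chord = 1 chord/bar.
F: 5 beats/bar ÷ 1 beat/chord = 5 chords/bar.
Slowest is D at 5/6 chords/bar.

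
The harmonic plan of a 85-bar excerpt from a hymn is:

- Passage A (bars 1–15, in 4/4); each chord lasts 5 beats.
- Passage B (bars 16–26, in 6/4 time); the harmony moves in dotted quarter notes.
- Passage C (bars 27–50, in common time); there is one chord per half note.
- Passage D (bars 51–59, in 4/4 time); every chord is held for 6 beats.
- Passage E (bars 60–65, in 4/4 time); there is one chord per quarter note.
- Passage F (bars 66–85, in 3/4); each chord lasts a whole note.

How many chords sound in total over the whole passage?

149 chords

A has 60 beats and chords last 5 each, so 12 chords.
B has 66 beats and chords last 1.5 each, so 44 chords.
C has 96 beats and chords last 2 each, so 48 chords.
D has 36 beats and chords last 6 each, so 6 chords.
E has 24 beats and chords last 1 each, so 24 chords.
F has 60 beats and chords last 4 each, so 15 chords.
Total: 12 + 44 + 48 + 6 + 24 + 15 = 149.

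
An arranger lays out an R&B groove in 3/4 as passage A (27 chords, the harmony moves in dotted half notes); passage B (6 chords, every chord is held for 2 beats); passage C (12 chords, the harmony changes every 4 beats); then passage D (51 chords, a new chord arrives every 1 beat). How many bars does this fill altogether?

A: 27 × 3 = 81 beats = 27 bars.
B: 6 × 2 = 12 beats = 4 bars.
C: 12 × 4 = 48 beats = 16 bars.
D: 51 × 1 = 51 beats = 17 bars.
Total: 27 + 4 + 16 + 17 = 64 bars.

64 bars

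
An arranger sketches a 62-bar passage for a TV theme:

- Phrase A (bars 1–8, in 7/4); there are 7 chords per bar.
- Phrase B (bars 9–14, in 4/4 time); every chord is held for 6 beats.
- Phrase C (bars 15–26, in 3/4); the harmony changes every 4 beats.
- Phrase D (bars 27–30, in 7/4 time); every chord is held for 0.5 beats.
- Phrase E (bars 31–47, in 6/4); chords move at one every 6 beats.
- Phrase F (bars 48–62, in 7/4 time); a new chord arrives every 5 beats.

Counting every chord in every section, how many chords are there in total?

163 chords

A: 8·7 = 56 beats, 56/1 = 56 chords.
B: 6·4 = 24 beats, 24/6 = 4 chords.
C: 12·3 = 36 beats, 36/4 = 9 chords.
D: 4·7 = 28 beats, 28/0.5 = 56 chords.
E: 17·6 = 102 beats, 102/6 = 17 chords.
F: 15·7 = 105 beats, 105/5 = 21 chords.
Total: 56 + 4 + 9 + 56 + 17 + 21 = 163.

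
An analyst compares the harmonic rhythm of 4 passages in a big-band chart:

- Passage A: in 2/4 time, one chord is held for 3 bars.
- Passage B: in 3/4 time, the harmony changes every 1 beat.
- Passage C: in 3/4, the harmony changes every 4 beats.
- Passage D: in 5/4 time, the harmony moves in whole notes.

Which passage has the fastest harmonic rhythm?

Passage B

A: 2/6 = 1/3 chords/bar.
B: 3/1 = 3 chords/bar.
C: 3/4 = 0.75 chords/bar.
D: 5/4 = 1.25 chords/bar.
Fastest is B at 3 chords/bar.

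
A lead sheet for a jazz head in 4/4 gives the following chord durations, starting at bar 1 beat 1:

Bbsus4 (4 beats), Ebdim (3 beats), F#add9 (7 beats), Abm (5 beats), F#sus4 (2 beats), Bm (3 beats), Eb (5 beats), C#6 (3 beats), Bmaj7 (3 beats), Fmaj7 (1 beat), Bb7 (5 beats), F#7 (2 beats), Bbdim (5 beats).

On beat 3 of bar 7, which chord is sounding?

Beat 3 of bar 7 is beat (7−1)×4 + 3 = 27 overall.
Running totals: Bbsus4 ends at 4, Ebdim ends at 7, F#add9 ends at 14, Abm ends at 19, F#sus4 ends at 21, Bm ends at 24, Eb ends at 29.
Beat 27 falls within Eb.

Eb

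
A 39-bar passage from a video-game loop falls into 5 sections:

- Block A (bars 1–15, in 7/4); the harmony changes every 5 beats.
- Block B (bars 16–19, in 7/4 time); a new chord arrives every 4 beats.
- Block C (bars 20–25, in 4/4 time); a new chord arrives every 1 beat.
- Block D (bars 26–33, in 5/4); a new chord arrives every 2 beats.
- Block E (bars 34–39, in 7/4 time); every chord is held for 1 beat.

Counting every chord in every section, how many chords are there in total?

114 chords

A: 15·7 = 105 beats, 105/5 = 21 chords.
B: 4·7 = 28 beats, 28/4 = 7 chords.
C: 6·4 = 24 beats, 24/1 = 24 chords.
D: 8·5 = 40 beats, 40/2 = 20 chords.
E: 6·7 = 42 beats, 42/1 = 42 chords.
Total: 21 + 7 + 24 + 20 + 42 = 114.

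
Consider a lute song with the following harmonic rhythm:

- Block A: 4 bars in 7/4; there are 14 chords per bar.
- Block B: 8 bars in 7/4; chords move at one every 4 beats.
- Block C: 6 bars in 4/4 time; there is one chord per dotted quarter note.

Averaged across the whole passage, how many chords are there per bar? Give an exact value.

A: 4 × 7 = 28 beats ÷ 0.5 = 56 chords.
B: 8 × 7 = 56 beats ÷ 4 = 14 chords.
C: 6 × 4 = 24 beats ÷ 1.5 = 16 chords.
Overall: 86 chords over 18 bars → 86/18 = 43/9 chords per bar.

43/9 chords per bar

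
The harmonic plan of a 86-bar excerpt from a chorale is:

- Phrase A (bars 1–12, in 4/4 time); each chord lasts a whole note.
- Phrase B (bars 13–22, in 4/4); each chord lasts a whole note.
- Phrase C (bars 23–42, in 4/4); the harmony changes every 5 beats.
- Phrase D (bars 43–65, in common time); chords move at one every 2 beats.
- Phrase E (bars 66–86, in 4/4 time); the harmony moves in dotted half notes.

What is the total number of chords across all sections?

112 chords

A has 48 beats and chords last 4 each, so 12 chords.
B has 40 beats and chords last 4 each, so 10 chords.
C has 80 beats and chords last 5 each, so 16 chords.
D has 92 beats and chords last 2 each, so 46 chords.
E has 84 beats and chords last 3 each, so 28 chords.
Total: 12 + 10 + 16 + 46 + 28 = 112.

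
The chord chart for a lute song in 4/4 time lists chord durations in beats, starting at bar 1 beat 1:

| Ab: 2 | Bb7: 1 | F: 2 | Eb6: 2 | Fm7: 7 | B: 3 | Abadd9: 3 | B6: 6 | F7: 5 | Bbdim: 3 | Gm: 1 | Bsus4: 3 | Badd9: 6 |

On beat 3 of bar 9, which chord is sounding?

Beat 3 of bar 9 is beat (9−1)×4 + 3 = 35 overall.
Running totals: Ab ends at 2, Bb7 ends at 3, F ends at 5, Eb6 ends at 7, Fm7 ends at 14, B ends at 17, Abadd9 ends at 20, B6 ends at 26, F7 ends at 31, Bbdim ends at 34, Gm ends at 35.
Beat 35 falls within Gm.

Gm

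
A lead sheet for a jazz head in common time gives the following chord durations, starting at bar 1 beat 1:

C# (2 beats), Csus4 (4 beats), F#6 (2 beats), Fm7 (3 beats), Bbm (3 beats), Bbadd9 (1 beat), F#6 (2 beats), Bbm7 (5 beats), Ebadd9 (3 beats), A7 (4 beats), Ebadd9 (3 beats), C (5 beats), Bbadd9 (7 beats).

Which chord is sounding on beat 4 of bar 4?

F#6

Beat 4 of bar 4 is beat (4−1)×4 + 4 = 16 overall.
Running totals: C# ends at 2, Csus4 ends at 6, F#6 ends at 8, Fm7 ends at 11, Bbm ends at 14, Bbadd9 ends at 15, F#6 ends at 17.
Beat 16 falls within F#6.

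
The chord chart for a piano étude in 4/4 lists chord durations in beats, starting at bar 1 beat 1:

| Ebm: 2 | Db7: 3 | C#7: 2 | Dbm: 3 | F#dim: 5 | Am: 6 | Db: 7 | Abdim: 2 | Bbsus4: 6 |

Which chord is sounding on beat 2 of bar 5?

Am

Beat 2 of bar 5 is beat (5−1)×4 + 2 = 18 overall.
Running totals: Ebm ends at 2, Db7 ends at 5, C#7 ends at 7, Dbm ends at 10, F#dim ends at 15, Am ends at 21.
Beat 18 falls within Am.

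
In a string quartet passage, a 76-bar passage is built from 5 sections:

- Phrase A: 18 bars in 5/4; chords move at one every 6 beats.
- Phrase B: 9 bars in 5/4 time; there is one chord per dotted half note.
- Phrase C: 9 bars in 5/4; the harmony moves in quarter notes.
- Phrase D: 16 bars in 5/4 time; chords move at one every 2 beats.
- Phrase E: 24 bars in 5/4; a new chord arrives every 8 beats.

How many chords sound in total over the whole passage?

130 chords

A has 90 beats and chords last 6 each, so 15 chords.
B has 45 beats and chords last 3 each, so 15 chords.
C has 45 beats and chords last 1 each, so 45 chords.
D has 80 beats and chords last 2 each, so 40 chords.
E has 120 beats and chords last 8 each, so 15 chords.
Total: 15 + 15 + 45 + 40 + 15 = 130.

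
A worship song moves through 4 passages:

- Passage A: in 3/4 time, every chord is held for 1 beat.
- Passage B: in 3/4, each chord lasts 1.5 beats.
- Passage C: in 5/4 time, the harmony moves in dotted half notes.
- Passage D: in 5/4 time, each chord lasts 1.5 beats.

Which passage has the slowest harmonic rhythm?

Passage C

A: 3 beats/bar ÷ 1 beat/chord = 3 chords/bar.
B: 3 beats/bar ÷ 1.5 beats/chord = 2 chords/bar.
C: 5 beats/bar ÷ 3 beats/chord = 5/3 chords/bar.
D: 5 beats/bar ÷ 1.5 beats/chord = 10/3 chords/bar.
Slowest is C at 5/3 chords/bar.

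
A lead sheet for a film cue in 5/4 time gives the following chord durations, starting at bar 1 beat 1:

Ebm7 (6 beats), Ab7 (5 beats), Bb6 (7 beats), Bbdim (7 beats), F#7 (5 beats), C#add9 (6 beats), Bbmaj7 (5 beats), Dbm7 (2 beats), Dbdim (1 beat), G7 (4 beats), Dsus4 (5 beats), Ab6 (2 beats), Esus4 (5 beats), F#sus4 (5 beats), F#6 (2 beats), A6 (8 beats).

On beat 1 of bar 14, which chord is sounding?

F#6

Beat 1 of bar 14 is beat (14−1)×5 + 1 = 66 overall.
Running totals: Ebm7 ends at 6, Ab7 ends at 11, Bb6 ends at 18, Bbdim ends at 25, F#7 ends at 30, C#add9 ends at 36, Bbmaj7 ends at 41, Dbm7 ends at 43, Dbdim ends at 44, G7 ends at 48, Dsus4 ends at 53, Ab6 ends at 55, Esus4 ends at 60, F#sus4 ends at 65, F#6 ends at 67.
Beat 66 falls within F#6.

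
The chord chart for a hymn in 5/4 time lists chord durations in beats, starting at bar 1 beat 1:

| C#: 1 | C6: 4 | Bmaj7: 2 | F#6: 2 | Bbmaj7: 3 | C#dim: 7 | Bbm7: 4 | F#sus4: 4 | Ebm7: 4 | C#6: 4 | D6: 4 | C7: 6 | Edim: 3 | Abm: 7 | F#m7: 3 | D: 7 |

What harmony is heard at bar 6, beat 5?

Ebm7

Beat 5 of bar 6 is beat (6−1)×5 + 5 = 30 overall.
Running totals: C# ends at 1, C6 ends at 5, Bmaj7 ends at 7, F#6 ends at 9, Bbmaj7 ends at 12, C#dim ends at 19, Bbm7 ends at 23, F#sus4 ends at 27, Ebm7 ends at 31.
Beat 30 falls within Ebm7.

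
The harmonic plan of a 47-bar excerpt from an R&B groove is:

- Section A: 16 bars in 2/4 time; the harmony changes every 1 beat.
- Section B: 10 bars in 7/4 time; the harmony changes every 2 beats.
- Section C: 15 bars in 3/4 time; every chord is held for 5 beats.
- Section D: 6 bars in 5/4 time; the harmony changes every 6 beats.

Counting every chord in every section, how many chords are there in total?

81 chords

A: 16·2 = 32 beats, 32/1 = 32 chords.
B: 10·7 = 70 beats, 70/2 = 35 chords.
C: 15·3 = 45 beats, 45/5 = 9 chords.
D: 6·5 = 30 beats, 30/6 = 5 chords.
Total: 32 + 35 + 9 + 5 = 81.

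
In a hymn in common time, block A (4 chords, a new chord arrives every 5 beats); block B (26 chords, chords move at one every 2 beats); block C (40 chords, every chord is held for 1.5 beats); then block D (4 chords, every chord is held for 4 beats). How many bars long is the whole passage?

37 bars

A: 4 × 5 = 20 beats = 5 bars.
B: 26 × 2 = 52 beats = 13 bars.
C: 40 × 1.5 = 60 beats = 15 bars.
D: 4 × 4 = 16 beats = 4 bars.
Total: 5 + 13 + 15 + 4 = 37 bars.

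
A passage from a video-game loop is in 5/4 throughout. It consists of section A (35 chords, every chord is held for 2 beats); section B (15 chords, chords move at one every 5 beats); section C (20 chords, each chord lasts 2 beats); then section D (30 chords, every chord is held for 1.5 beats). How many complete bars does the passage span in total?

A: 35 × 2 = 70 beats = 14 bars.
B: 15 × 5 = 75 beats = 15 bars.
C: 20 × 2 = 40 beats = 8 bars.
D: 30 × 1.5 = 45 beats = 9 bars.
Total: 14 + 15 + 8 + 9 = 46 bars.

46 bars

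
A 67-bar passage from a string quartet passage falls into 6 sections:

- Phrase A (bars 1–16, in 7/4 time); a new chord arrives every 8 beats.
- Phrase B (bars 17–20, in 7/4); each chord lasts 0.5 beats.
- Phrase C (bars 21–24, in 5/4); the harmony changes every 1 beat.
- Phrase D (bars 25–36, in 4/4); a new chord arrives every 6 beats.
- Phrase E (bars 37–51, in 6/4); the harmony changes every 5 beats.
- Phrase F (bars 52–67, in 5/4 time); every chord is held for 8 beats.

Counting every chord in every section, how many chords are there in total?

126 chords

A has 112 beats and chords last 8 each, so 14 chords.
B has 28 beats and chords last 0.5 each, so 56 chords.
C has 20 beats and chords last 1 each, so 20 chords.
D has 48 beats and chords last 6 each, so 8 chords.
E has 90 beats and chords last 5 each, so 18 chords.
F has 80 beats and chords last 8 each, so 10 chords.
Total: 14 + 56 + 20 + 8 + 18 + 10 = 126.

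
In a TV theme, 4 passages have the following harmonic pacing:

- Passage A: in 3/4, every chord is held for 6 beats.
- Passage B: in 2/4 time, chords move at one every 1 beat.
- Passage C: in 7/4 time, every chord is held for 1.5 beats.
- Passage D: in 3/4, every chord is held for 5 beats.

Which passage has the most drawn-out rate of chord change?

A: 3 beats/bar ÷ 6 beats/chord = 0.5 chords/bar.
B: 2 beats/bar ÷ 1 beat/chord = 2 chords/bar.
C: 7 beats/bar ÷ 1.5 beats/chord = 14/3 chords/bar.
D: 3 beats/bar ÷ 5 beats/chord = 0.6 chords/bar.
Slowest is A at 0.5 chords/bar.

Passage A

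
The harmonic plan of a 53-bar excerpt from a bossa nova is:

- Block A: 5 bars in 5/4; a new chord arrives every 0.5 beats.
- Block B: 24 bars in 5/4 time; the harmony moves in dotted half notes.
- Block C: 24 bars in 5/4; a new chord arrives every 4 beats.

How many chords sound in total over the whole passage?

A has 25 beats and chords last 0.5 each, so 50 chords.
B has 120 beats and chords last 3 each, so 40 chords.
C has 120 beats and chords last 4 each, so 30 chords.
Total: 50 + 40 + 30 = 120.

120 chords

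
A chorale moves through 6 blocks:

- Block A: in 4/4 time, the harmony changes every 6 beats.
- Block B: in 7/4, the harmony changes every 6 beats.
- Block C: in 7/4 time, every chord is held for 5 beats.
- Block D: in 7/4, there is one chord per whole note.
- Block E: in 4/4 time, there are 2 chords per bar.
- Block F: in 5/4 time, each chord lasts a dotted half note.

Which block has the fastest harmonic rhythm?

Block E

A: 4 beats/bar ÷ 6 beats/chord = 2/3 chords/bar.
B: 7 beats/bar ÷ 6 beats/chord = 7/6 chords/bar.
C: 7 beats/bar ÷ 5 beats/chord = 1.4 chords/bar.
D: 7 beats/bar ÷ 4 beats/chord = 1.75 chords/bar.
E: 4 beats/bar ÷ 2 beats/chord = 2 chords/bar.
F: 5 beats/bar ÷ 3 beats/chord = 5/3 chords/bar.
Fastest is E at 2 chords/bar.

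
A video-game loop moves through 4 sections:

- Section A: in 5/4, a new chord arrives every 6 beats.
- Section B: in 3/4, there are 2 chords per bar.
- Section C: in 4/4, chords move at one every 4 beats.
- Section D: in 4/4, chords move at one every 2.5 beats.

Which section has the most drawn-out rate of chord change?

A: 5 beats/bar ÷ 6 beats/chord = 5/6 chords/bar.
B: 3 beats/bar ÷ 1.5 beats/chord = 2 chords/bar.
C: 4 beats/bar ÷ 4 beats/chord = 1 chord/bar.
D: 4 beats/bar ÷ 2.5 beats/chord = 1.6 chords/bar.
Slowest is A at 5/6 chords/bar.

Section A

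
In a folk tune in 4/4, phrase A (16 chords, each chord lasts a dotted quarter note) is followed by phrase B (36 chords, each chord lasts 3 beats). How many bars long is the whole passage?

A: 16 × 1.5 = 24 beats = 6 bars.
B: 36 × 3 = 108 beats = 27 bars.
Total: 6 + 27 = 33 bars.

33 bars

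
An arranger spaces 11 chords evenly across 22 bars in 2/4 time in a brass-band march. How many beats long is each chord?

4 beats

22 bars × 2 beats/bar = 44 beats total.
44 beats ÷ 11 chords = 4 beats per chord.
(That is a whole note.)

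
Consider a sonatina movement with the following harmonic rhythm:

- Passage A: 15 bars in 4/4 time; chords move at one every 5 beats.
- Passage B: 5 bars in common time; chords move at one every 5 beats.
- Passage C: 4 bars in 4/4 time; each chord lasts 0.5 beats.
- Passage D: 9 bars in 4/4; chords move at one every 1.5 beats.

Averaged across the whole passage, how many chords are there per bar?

A: 15 × 4 = 60 beats ÷ 5 = 12 chords.
B: 5 × 4 = 20 beats ÷ 5 = 4 chords.
C: 4 × 4 = 16 beats ÷ 0.5 = 32 chords.
D: 9 × 4 = 36 beats ÷ 1.5 = 24 chords.
Overall: 72 chords over 33 bars → 72/33 = 24/11 chords per bar.

24/11 chords per bar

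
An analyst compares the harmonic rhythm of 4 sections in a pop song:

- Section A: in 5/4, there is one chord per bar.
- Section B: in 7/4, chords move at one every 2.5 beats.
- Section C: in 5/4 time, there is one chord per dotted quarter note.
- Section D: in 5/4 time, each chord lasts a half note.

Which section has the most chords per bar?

A: 5/5 = 1 chord/bar.
B: 7/2.5 = 2.8 chords/bar.
C: 5/1.5 = 10/3 chords/bar.
D: 5/2 = 2.5 chords/bar.
Fastest is C at 10/3 chords/bar.

Section C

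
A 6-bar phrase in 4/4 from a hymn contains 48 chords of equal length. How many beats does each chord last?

0.5 beats

6 bars × 4 beats/bar = 24 beats total.
24 beats ÷ 48 chords = 0.5 beats per chord.
(That is an eighth note.)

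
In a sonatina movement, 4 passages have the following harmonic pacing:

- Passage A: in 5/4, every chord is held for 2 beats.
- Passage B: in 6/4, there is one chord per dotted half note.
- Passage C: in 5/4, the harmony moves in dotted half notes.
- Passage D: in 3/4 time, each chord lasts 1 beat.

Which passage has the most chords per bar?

A: 5 beats/bar ÷ 2 beats/chord = 2.5 chords/bar.
B: 6 beats/bar ÷ 3 beats/chord = 2 chords/bar.
C: 5 beats/bar ÷ 3 beats/chord = 5/3 chords/bar.
D: 3 beats/bar ÷ 1 beat/chord = 3 chords/bar.
Fastest is D at 3 chords/bar.

Passage D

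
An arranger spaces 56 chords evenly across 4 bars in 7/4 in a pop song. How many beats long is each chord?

0.5 beats

4 bars × 7 beats/bar = 28 beats total.
28 beats ÷ 56 chords = 0.5 beats per chord.
(That is an eighth note.)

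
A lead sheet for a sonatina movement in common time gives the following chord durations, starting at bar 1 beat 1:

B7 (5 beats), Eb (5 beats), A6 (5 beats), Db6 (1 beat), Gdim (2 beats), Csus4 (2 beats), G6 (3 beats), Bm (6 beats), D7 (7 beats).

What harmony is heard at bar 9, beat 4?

D7

Beat 4 of bar 9 is beat (9−1)×4 + 4 = 36 overall.
Running totals: B7 ends at 5, Eb ends at 10, A6 ends at 15, Db6 ends at 16, Gdim ends at 18, Csus4 ends at 20, G6 ends at 23, Bm ends at 29, D7 ends at 36.
Beat 36 falls within D7.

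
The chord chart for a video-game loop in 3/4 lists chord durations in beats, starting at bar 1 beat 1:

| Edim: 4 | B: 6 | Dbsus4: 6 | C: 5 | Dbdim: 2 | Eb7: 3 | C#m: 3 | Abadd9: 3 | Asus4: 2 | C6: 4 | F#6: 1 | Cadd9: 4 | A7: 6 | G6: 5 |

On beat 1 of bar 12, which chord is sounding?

Beat 1 of bar 12 is beat (12−1)×3 + 1 = 34 overall.
Running totals: Edim ends at 4, B ends at 10, Dbsus4 ends at 16, C ends at 21, Dbdim ends at 23, Eb7 ends at 26, C#m ends at 29, Abadd9 ends at 32, Asus4 ends at 34.
Beat 34 falls within Asus4.

Asus4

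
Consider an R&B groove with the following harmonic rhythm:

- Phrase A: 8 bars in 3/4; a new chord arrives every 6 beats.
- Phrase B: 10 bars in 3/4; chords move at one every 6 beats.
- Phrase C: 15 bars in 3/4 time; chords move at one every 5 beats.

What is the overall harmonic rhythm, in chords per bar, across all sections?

A: 8 bars of 3 beats is 24 beats; at 6 beats each that's 4 chords.
B: 10 bars of 3 beats is 30 beats; at 6 beats each that's 5 chords.
C: 15 bars of 3 beats is 45 beats; at 5 beats each that's 9 chords.
Overall: 18 chords over 33 bars → 18/33 = 6/11 chords per bar.

6/11 chords per bar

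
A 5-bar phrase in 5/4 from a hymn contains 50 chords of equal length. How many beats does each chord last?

5 bars × 5 beats/bar = 25 beats total.
25 beats ÷ 50 chords = 0.5 beats per chord.
(That is an eighth note.)

0.5 beats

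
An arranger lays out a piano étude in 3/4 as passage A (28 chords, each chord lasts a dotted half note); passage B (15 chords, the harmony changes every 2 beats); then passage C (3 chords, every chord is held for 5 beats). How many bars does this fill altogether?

A: 28 × 3 = 84 beats = 28 bars.
B: 15 × 2 = 30 beats = 10 bars.
C: 3 × 5 = 15 beats = 5 bars.
Total: 28 + 10 + 5 = 43 bars.

43 bars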